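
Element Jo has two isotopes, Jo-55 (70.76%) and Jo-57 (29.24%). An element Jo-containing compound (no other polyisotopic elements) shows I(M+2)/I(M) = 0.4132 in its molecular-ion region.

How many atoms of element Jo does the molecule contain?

The M+2/M ratio from n Jo atoms is n · q/p = n · 0.2924/0.7076.
n = 0.4132 × 0.7076/0.2924 = 1.00 ≈ 1

1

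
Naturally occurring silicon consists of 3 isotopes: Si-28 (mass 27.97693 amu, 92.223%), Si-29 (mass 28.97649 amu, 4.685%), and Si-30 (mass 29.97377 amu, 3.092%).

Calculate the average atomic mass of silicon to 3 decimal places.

The abundance-weighted mean is 0.92223 × 27.97693 + 0.04685 × 28.97649 + 0.03092 × 29.97377
= 25.801164 + 1.357549 + 0.926789 = 28.085502 amu

28.086 amu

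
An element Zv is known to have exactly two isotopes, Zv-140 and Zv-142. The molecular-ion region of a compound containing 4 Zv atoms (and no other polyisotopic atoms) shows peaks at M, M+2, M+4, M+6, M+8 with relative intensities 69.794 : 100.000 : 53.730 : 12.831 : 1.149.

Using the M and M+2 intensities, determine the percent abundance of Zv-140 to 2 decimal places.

Write p for the Zv-140 fraction. I(M+2)/I(M) = [C(4,1)·p^3·(1−p)] / p^4 = 4·(1−p)/p = 100.000/69.794 = 1.4328
(1−p)/p = 1.4328/4 = 0.3582  ⇒  p = 1/(1 + 0.3582) = 0.7363
Zv-140: 73.63%, Zv-142: 26.37%.

73.63%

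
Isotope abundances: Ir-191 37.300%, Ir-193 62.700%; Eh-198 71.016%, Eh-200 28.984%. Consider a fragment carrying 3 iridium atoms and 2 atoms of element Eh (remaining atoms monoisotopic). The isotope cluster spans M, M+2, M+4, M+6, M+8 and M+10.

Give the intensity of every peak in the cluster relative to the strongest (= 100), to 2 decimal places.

Iridium pattern (n=3): 0.05189512 : 0.26170165 : 0.43991135 : 0.24649188
Element Eh pattern (n=2): 0.50432723 : 0.41166555 : 0.08400723
Convolve the two distributions (both contribute in 2-u steps):
  M: 0.05189512×0.50432723 = 0.026172
  M+2: 0.05189512×0.41166555 + 0.26170165×0.50432723 = 0.153347
  M+4: 0.05189512×0.08400723 + 0.26170165×0.41166555 + 0.43991135×0.50432723 = 0.333952
  M+6: 0.26170165×0.08400723 + 0.43991135×0.41166555 + 0.24649188×0.50432723 = 0.327394
  M+8: 0.43991135×0.08400723 + 0.24649188×0.41166555 = 0.138428
  M+10: 0.24649188×0.08400723 = 0.020707
Scale to base peak (0.333952) = 100: 7.84 : 45.92 : 100.00 : 98.04 : 41.45 : 6.20

7.84 : 45.92 : 100.00 : 98.04 : 41.45 : 6.20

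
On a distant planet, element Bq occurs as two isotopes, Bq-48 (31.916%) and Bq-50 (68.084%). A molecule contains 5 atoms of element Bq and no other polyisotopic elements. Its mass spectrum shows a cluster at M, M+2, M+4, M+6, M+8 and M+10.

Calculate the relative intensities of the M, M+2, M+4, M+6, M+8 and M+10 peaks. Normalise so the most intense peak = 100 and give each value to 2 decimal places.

The 5 Bq atoms are independent, so intensities follow the terms of (0.31916 + 0.68084)^5.
P(M) = 0.31916^5 = 0.003312
P(M+2) = 5 × 0.31916^4 × 0.68084^1 = 0.035322
P(M+4) = 10 × 0.31916^3 × 0.68084^2 = 0.150701
P(M+6) = 10 × 0.31916^2 × 0.68084^3 = 0.321479
P(M+8) = 5 × 0.31916^1 × 0.68084^4 = 0.342893
P(M+10) = 0.68084^5 = 0.146294
The M+8 peak is largest (0.342893); scaling to 100 gives 0.97 : 10.30 : 43.95 : 93.75 : 100.00 : 42.66.

0.97 : 10.30 : 43.95 : 93.75 : 100.00 : 42.66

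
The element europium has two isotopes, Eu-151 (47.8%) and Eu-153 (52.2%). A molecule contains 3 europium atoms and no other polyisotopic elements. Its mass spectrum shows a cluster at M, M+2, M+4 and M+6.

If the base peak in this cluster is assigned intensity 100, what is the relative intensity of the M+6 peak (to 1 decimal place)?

36.4

Binomial terms of (0.478 + 0.522)^3: M 0.1092, M+2 0.3578, M+4 0.3907, M+6 0.1422 → M+4 is the base peak.
P(M+4) = C(3,2) × 0.478^1 × 0.522^2 = 3 × 0.4780 × 0.272484 = 0.390742 (base)
P(M+6) = C(3,3) × 0.478^0 × 0.522^3 = 1 × 1.0000 × 0.14223665 = 0.142237
Relative intensity = 0.142237 / 0.390742 × 100 = 36.4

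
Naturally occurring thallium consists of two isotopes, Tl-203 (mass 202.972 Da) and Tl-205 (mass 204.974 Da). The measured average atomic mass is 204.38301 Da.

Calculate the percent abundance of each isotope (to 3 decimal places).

Tl-203: 29.520%, Tl-205: 70.480%

Let x be the fractional abundance of Tl-203; then Tl-205 has abundance 1 − x.
202.972·x + 204.974·(1 − x) = 204.38301
(202.972 − 204.974)·x = 204.38301 − 204.974
x = -0.59099 / -2.002 = 0.29520 → 29.520% Tl-203, 70.480% Tl-205.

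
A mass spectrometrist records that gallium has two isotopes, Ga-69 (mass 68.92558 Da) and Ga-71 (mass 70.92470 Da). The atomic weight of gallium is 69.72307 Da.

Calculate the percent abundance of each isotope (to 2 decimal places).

Writing the weighted mean with unknown fraction x of Ga-69:
68.92558·x + 70.92470·(1 − x) = 69.72307
(68.92558 − 70.92470)·x = 69.72307 − 70.92470
x = -1.20163 / -1.99912 = 0.60108 → 60.11% Ga-69, 39.89% Ga-71.

Ga-69: 60.11%, Ga-71: 39.89%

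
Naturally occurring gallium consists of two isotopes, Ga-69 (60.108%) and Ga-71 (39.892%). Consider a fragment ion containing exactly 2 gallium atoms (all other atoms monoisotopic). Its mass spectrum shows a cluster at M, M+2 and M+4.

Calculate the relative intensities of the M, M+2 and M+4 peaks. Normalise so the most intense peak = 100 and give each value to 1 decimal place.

75.3 : 100.0 : 33.2

The 2 Ga atoms are independent, so intensities follow the terms of (0.60108 + 0.39892)^2.
P(M) = 0.60108^2 = 0.361297
P(M+2) = 2 × 0.60108^1 × 0.39892^1 = 0.479566
P(M+4) = 0.39892^2 = 0.159137
The M+2 peak is largest (0.479566); scaling to 100 gives 75.3 : 100.0 : 33.2.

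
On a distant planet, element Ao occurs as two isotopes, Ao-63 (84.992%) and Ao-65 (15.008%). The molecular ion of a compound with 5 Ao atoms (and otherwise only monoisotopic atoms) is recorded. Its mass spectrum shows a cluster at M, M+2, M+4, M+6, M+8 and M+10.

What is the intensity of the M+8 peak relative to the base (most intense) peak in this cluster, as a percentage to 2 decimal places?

0.49%

Term probabilities: M 0.4435, M+2 0.3916, M+4 0.1383, M+6 0.0244, M+8 0.0022, M+10 0.0001. Base peak = M.
P(M) = C(5,0) × 0.84992^5 × 0.15008^0 = 1 × 0.44349655 × 1.0000 = 0.443497 (base)
P(M+8) = C(5,4) × 0.84992^1 × 0.15008^4 = 5 × 0.84992 × 0.00050733 = 0.002156
Relative intensity = 0.002156 / 0.443497 × 100 = 0.49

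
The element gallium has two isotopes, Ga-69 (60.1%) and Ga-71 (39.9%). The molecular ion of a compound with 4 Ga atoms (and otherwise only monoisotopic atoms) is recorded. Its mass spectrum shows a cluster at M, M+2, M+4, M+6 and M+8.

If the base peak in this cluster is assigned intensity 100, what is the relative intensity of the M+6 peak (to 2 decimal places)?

Term probabilities: M 0.1305, M+2 0.3465, M+4 0.3450, M+6 0.1527, M+8 0.0253. Base peak = M+2.
P(M+2) = C(4,1) × 0.601^3 × 0.399^1 = 4 × 0.2170818 × 0.3990 = 0.346463 (base)
P(M+6) = C(4,3) × 0.601^1 × 0.399^3 = 4 × 0.6010 × 0.0635212 = 0.152705
Relative intensity = 0.152705 / 0.346463 × 100 = 44.08

44.08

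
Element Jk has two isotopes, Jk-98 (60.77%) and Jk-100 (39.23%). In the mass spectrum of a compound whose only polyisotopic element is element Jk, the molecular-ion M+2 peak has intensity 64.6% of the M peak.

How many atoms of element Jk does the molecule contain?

1

With n Jk atoms, P(M+2)/P(M) = C(n,1)·p^(n−1)q / p^n = n·q/p = n · 0.3923/0.6077.
n = 0.646 × 0.6077/0.3923 = 1.00 ≈ 1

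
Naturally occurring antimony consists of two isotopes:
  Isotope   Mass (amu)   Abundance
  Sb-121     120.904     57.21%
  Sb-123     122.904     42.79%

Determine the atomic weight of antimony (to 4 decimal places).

Weight each isotope mass by its fractional abundance: 0.5721 × 120.904 + 0.4279 × 122.904
= 69.16918 + 52.59062 = 121.75980 amu

121.7598 amu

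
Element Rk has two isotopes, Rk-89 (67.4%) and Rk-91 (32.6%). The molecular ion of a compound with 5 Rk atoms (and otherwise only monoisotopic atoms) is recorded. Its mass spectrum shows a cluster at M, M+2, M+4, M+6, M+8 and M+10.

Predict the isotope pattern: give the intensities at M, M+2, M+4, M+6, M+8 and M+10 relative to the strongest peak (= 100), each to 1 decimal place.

41.3 : 100.0 : 96.7 : 46.8 : 11.3 : 1.1

Expanding (0.674 + 0.326)^5:
P(M) = 0.674^5 = 0.139091
P(M+2) = 5 × 0.674^4 × 0.326^1 = 0.336378
P(M+4) = 10 × 0.674^3 × 0.326^2 = 0.325398
P(M+6) = 10 × 0.674^2 × 0.326^3 = 0.157388
P(M+8) = 5 × 0.674^1 × 0.326^4 = 0.038063
P(M+10) = 0.326^5 = 0.003682
The M+2 peak is largest (0.336378); scaling to 100 gives 41.3 : 100.0 : 96.7 : 46.8 : 11.3 : 1.1.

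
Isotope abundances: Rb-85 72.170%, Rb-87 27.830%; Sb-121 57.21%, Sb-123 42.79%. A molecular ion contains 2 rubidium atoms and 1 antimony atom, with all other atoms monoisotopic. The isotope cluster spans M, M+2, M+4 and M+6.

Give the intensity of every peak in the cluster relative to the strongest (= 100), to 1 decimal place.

65.8 : 100.0 : 47.8 : 7.3

Rubidium pattern (n=2): 0.52085089 : 0.40169822 : 0.07745089
Antimony pattern (n=1): 0.5721 : 0.4279
Convolve the two distributions (both contribute in 2-u steps):
  M: 0.52085089×0.5721 = 0.297979
  M+2: 0.52085089×0.4279 + 0.40169822×0.5721 = 0.452684
  M+4: 0.40169822×0.4279 + 0.07745089×0.5721 = 0.216196
  M+6: 0.07745089×0.4279 = 0.033141
Scale to base peak (0.452684) = 100: 65.8 : 100.0 : 47.8 : 7.3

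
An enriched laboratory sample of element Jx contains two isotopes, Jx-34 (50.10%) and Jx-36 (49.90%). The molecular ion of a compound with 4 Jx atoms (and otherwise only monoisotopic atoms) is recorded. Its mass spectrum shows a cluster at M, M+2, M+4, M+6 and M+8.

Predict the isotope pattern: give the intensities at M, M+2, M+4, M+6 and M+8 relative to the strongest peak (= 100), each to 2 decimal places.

Expanding (0.5010 + 0.4990)^4:
P(M) = 0.5010^4 = 0.063002
P(M+2) = 4 × 0.5010^3 × 0.4990^1 = 0.251000
P(M+4) = 6 × 0.5010^2 × 0.4990^2 = 0.374997
P(M+6) = 4 × 0.5010^1 × 0.4990^3 = 0.249000
P(M+8) = 0.4990^4 = 0.062001
The M+4 peak is largest (0.374997); scaling to 100 gives 16.80 : 66.93 : 100.00 : 66.40 : 16.53.

16.80 : 66.93 : 100.00 : 66.40 : 16.53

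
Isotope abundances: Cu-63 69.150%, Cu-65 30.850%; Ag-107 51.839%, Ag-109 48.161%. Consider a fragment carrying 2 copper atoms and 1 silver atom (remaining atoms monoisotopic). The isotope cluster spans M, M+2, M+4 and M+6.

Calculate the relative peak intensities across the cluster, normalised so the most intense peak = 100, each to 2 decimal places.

Copper pattern (n=2): 0.47817225 : 0.4266555 : 0.09517225
Silver pattern (n=1): 0.51839 : 0.48161
Convolve the two distributions (both contribute in 2-u steps):
  M: 0.47817225×0.51839 = 0.247880
  M+2: 0.47817225×0.48161 + 0.4266555×0.51839 = 0.451466
  M+4: 0.4266555×0.48161 + 0.09517225×0.51839 = 0.254818
  M+6: 0.09517225×0.48161 = 0.045836
Scale to base peak (0.451466) = 100: 54.91 : 100.00 : 56.44 : 10.15

54.91 : 100.00 : 56.44 : 10.15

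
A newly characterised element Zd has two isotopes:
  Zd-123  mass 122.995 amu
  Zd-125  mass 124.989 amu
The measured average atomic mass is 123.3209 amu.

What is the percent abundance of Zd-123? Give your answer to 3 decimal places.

Let x be the fractional abundance of Zd-123; then Zd-125 has abundance 1 − x.
122.995·x + 124.989·(1 − x) = 123.3209
(122.995 − 124.989)·x = 123.3209 − 124.989
x = -1.6681 / -1.994 = 0.83656 → 83.656% Zd-123, 16.344% Zd-125.

83.656%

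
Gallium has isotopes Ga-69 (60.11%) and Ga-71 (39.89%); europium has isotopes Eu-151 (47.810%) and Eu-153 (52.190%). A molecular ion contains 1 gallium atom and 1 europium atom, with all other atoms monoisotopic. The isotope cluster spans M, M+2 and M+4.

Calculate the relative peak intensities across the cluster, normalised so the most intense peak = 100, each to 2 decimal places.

56.97 : 100.00 : 41.27

Gallium pattern (n=1): 0.6011 : 0.3989
Europium pattern (n=1): 0.4781 : 0.5219
Convolve the two distributions (both contribute in 2-u steps):
  M: 0.6011×0.4781 = 0.287386
  M+2: 0.6011×0.5219 + 0.3989×0.4781 = 0.504428
  M+4: 0.3989×0.5219 = 0.208186
Scale to base peak (0.504428) = 100: 56.97 : 100.00 : 41.27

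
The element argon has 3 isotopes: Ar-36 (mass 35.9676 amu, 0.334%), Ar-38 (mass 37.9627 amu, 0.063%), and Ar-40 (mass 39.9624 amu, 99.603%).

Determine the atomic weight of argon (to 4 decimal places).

Ar = Σ fᵢ·mᵢ = 0.00334 × 35.9676 + 0.00063 × 37.9627 + 0.99603 × 39.9624
= 0.12013 + 0.02392 + 39.80375 = 39.94780 amu

39.9478 amu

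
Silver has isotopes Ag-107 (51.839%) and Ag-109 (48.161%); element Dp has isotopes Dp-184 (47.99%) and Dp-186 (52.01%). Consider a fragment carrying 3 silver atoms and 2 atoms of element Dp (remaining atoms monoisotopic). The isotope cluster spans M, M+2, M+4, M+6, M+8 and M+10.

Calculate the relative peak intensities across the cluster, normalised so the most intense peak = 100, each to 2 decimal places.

10.20 : 50.53 : 100.00 : 98.81 : 48.74 : 9.61

Silver pattern (n=3): 0.13930601 : 0.38826655 : 0.36071887 : 0.11170857
Element Dp pattern (n=2): 0.23030401 : 0.49919198 : 0.27050401
Convolve the two distributions (both contribute in 2-u steps):
  M: 0.13930601×0.23030401 = 0.032083
  M+2: 0.13930601×0.49919198 + 0.38826655×0.23030401 = 0.158960
  M+4: 0.13930601×0.27050401 + 0.38826655×0.49919198 + 0.36071887×0.23030401 = 0.314577
  M+6: 0.38826655×0.27050401 + 0.36071887×0.49919198 + 0.11170857×0.23030401 = 0.310823
  M+8: 0.36071887×0.27050401 + 0.11170857×0.49919198 = 0.153340
  M+10: 0.11170857×0.27050401 = 0.030218
Scale to base peak (0.314577) = 100: 10.20 : 50.53 : 100.00 : 98.81 : 48.74 : 9.61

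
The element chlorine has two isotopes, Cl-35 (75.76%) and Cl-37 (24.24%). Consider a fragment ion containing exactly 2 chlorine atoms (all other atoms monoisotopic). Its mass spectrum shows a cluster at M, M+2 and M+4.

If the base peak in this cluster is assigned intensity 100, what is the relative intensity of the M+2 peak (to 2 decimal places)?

63.99

Term probabilities: M 0.5740, M+2 0.3673, M+4 0.0588. Base peak = M.
P(M) = C(2,0) × 0.7576^2 × 0.2424^0 = 1 × 0.57395776 × 1.0000 = 0.573958 (base)
P(M+2) = C(2,1) × 0.7576^1 × 0.2424^1 = 2 × 0.7576 × 0.2424 = 0.367284
Relative intensity = 0.367284 / 0.573958 × 100 = 63.99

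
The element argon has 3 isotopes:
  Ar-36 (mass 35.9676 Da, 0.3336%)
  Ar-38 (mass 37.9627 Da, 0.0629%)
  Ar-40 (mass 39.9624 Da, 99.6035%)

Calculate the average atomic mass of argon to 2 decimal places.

Average mass = Σ (abundance × isotope mass) = 0.003336 × 35.9676 + 0.000629 × 37.9627 + 0.996035 × 39.9624
= 0.11999 + 0.02388 + 39.80395 = 39.94782 Da

39.95 Da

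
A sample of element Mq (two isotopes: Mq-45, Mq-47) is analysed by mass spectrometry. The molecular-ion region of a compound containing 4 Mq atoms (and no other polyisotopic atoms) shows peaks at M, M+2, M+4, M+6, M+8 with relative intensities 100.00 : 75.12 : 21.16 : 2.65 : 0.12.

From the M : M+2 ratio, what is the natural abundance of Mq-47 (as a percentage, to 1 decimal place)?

If p is the fraction of Mq that is Mq-45, then I(M+2)/I(M) = [C(4,1)·p^3·(1−p)] / p^4 = 4·(1−p)/p = 75.12/100.00 = 0.7512
(1−p)/p = 0.7512/4 = 0.1878  ⇒  p = 1/(1 + 0.1878) = 0.8419
Mq-45: 84.2%, Mq-47: 15.8%.

15.8%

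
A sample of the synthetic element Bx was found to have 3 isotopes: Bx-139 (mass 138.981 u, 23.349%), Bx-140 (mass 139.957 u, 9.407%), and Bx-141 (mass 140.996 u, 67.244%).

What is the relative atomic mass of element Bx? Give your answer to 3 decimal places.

Ar = Σ fᵢ·mᵢ = 0.23349 × 138.981 + 0.09407 × 139.957 + 0.67244 × 140.996
= 32.4507 + 13.1658 + 94.8114 = 140.4279 u

140.428 u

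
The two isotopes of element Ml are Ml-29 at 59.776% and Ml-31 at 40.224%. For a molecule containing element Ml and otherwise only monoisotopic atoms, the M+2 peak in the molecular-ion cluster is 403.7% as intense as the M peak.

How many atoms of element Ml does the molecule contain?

With n Ml atoms, P(M+2)/P(M) = C(n,1)·p^(n−1)q / p^n = n·q/p = n · 0.40224/0.59776.
n = 4.037 × 0.59776/0.40224 = 6.00 ≈ 6

6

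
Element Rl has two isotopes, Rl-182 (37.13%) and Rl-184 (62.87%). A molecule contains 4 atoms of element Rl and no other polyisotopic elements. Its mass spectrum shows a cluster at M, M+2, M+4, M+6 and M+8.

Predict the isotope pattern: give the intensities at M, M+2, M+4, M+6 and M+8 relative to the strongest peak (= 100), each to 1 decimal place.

5.1 : 34.9 : 88.6 : 100.0 : 42.3

Expanding (0.3713 + 0.6287)^4:
P(M) = 0.3713^4 = 0.019006
P(M+2) = 4 × 0.3713^3 × 0.6287^1 = 0.128730
P(M+4) = 6 × 0.3713^2 × 0.6287^2 = 0.326955
P(M+6) = 4 × 0.3713^1 × 0.6287^3 = 0.369076
P(M+8) = 0.6287^4 = 0.156233
The M+6 peak is largest (0.369076); scaling to 100 gives 5.1 : 34.9 : 88.6 : 100.0 : 42.3.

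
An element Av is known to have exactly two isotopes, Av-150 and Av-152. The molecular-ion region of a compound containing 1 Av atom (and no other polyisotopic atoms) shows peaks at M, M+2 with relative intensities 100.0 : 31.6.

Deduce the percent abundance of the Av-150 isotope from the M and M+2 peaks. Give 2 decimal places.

If p is the fraction of Av that is Av-150, then I(M+2)/I(M) = [C(1,1)·p^0·(1−p)] / p^1 = 1·(1−p)/p = 31.6/100.0 = 0.3160
(1−p)/p = 0.3160/1 = 0.3160  ⇒  p = 1/(1 + 0.3160) = 0.7599
Av-150: 75.99%, Av-152: 24.01%.

75.99%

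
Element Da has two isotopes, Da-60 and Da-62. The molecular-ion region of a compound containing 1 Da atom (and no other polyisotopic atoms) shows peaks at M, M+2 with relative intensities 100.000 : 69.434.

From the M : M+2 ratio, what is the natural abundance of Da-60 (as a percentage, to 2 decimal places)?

Let p = fractional abundance of Da-60. I(M+2)/I(M) = [C(1,1)·p^0·(1−p)] / p^1 = 1·(1−p)/p = 69.434/100.000 = 0.6943
(1−p)/p = 0.6943/1 = 0.6943  ⇒  p = 1/(1 + 0.6943) = 0.5902
Da-60: 59.02%, Da-62: 40.98%.

59.02%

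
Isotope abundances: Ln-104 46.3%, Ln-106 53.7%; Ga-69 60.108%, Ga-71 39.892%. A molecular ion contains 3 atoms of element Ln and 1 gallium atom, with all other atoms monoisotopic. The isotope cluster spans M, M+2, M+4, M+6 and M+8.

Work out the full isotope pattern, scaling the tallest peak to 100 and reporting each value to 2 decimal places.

Element Ln pattern (n=3): 0.09925285 : 0.34534846 : 0.40054454 : 0.15485415
Gallium pattern (n=1): 0.60108 : 0.39892
Convolve the two distributions (both contribute in 2-u steps):
  M: 0.09925285×0.60108 = 0.059659
  M+2: 0.09925285×0.39892 + 0.34534846×0.60108 = 0.247176
  M+4: 0.34534846×0.39892 + 0.40054454×0.60108 = 0.378526
  M+6: 0.40054454×0.39892 + 0.15485415×0.60108 = 0.252865
  M+8: 0.15485415×0.39892 = 0.061774
Scale to base peak (0.378526) = 100: 15.76 : 65.30 : 100.00 : 66.80 : 16.32

15.76 : 65.30 : 100.00 : 66.80 : 16.32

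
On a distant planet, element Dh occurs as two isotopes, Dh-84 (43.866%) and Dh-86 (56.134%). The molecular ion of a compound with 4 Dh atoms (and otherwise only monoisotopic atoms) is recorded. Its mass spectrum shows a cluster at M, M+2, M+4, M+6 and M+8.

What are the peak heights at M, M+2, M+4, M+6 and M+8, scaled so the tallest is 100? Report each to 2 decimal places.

Expanding (0.43866 + 0.56134)^4:
P(M) = 0.43866^4 = 0.037026
P(M+2) = 4 × 0.43866^3 × 0.56134^1 = 0.189527
P(M+4) = 6 × 0.43866^2 × 0.56134^2 = 0.363797
P(M+6) = 4 × 0.43866^1 × 0.56134^3 = 0.310360
P(M+8) = 0.56134^4 = 0.099290
The M+4 peak is largest (0.363797); scaling to 100 gives 10.18 : 52.10 : 100.00 : 85.31 : 27.29.

10.18 : 52.10 : 100.00 : 85.31 : 27.29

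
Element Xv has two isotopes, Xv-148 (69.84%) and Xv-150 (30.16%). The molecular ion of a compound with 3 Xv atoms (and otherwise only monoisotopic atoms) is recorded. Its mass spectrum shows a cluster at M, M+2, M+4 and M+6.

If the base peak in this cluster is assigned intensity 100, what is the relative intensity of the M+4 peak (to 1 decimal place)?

43.2

Term probabilities: M 0.3407, M+2 0.4413, M+4 0.1906, M+6 0.0274. Base peak = M+2.
P(M+2) = C(3,1) × 0.6984^2 × 0.3016^1 = 3 × 0.48776256 × 0.3016 = 0.441328 (base)
P(M+4) = C(3,2) × 0.6984^1 × 0.3016^2 = 3 × 0.6984 × 0.09096256 = 0.190585
Relative intensity = 0.190585 / 0.441328 × 100 = 43.2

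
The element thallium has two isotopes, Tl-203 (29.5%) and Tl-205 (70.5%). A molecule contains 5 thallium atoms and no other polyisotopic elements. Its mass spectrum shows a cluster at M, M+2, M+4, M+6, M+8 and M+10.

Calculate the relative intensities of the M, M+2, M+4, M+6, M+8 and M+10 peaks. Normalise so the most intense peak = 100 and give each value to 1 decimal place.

The 5 Tl atoms are independent, so intensities follow the terms of (0.295 + 0.705)^5.
P(M) = 0.295^5 = 0.002234
P(M+2) = 5 × 0.295^4 × 0.705^1 = 0.026696
P(M+4) = 10 × 0.295^3 × 0.705^2 = 0.127598
P(M+6) = 10 × 0.295^2 × 0.705^3 = 0.304938
P(M+8) = 5 × 0.295^1 × 0.705^4 = 0.364375
P(M+10) = 0.705^5 = 0.174159
The M+8 peak is largest (0.364375); scaling to 100 gives 0.6 : 7.3 : 35.0 : 83.7 : 100.0 : 47.8.

0.6 : 7.3 : 35.0 : 83.7 : 100.0 : 47.8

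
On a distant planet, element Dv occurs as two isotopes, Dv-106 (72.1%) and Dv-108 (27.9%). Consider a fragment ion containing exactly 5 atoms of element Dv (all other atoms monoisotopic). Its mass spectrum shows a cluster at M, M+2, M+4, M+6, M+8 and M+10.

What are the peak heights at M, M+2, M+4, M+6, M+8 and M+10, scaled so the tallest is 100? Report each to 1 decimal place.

51.7 : 100.0 : 77.4 : 29.9 : 5.8 : 0.4

The 5 Dv atoms are independent, so intensities follow the terms of (0.721 + 0.279)^5.
P(M) = 0.721^5 = 0.194839
P(M+2) = 5 × 0.721^4 × 0.279^1 = 0.376977
P(M+4) = 10 × 0.721^3 × 0.279^2 = 0.291752
P(M+6) = 10 × 0.721^2 × 0.279^3 = 0.112897
P(M+8) = 5 × 0.721^1 × 0.279^4 = 0.021843
P(M+10) = 0.279^5 = 0.001691
The M+2 peak is largest (0.376977); scaling to 100 gives 51.7 : 100.0 : 77.4 : 29.9 : 5.8 : 0.4.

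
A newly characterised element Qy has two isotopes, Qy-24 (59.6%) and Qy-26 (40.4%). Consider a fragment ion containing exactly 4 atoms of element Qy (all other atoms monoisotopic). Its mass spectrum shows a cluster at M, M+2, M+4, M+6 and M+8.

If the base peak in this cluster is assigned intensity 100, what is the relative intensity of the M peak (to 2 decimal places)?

Binomial terms of (0.596 + 0.404)^4: M 0.1262, M+2 0.3421, M+4 0.3479, M+6 0.1572, M+8 0.0266 → M+4 is the base peak.
P(M+4) = C(4,2) × 0.596^2 × 0.404^2 = 6 × 0.355216 × 0.163216 = 0.347862 (base)
P(M) = C(4,0) × 0.596^4 × 0.404^0 = 1 × 0.12617841 × 1.0000 = 0.126178
Relative intensity = 0.126178 / 0.347862 × 100 = 36.27

36.27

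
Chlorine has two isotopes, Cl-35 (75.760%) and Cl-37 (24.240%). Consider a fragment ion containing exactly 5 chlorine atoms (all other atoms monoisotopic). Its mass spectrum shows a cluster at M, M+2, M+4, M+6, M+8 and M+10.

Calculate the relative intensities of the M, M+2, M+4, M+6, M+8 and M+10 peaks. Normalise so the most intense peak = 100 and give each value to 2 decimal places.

The 5 Cl atoms are independent, so intensities follow the terms of (0.75760 + 0.24240)^5.
P(M) = 0.75760^5 = 0.249574
P(M+2) = 5 × 0.75760^4 × 0.24240^1 = 0.399266
P(M+4) = 10 × 0.75760^3 × 0.24240^2 = 0.255497
P(M+6) = 10 × 0.75760^2 × 0.24240^3 = 0.081748
P(M+8) = 5 × 0.75760^1 × 0.24240^4 = 0.013078
P(M+10) = 0.24240^5 = 0.000837
The M+2 peak is largest (0.399266); scaling to 100 gives 62.51 : 100.00 : 63.99 : 20.47 : 3.28 : 0.21.

62.51 : 100.00 : 63.99 : 20.47 : 3.28 : 0.21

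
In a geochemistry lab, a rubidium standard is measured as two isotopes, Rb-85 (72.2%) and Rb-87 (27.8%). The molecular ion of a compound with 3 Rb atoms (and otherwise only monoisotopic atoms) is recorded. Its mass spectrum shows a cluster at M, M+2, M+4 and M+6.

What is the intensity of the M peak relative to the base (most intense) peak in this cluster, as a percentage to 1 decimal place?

(0.722 + 0.278)^3 gives M 0.3764, M+2 0.4348, M+4 0.1674, M+6 0.0215; the largest is M+2.
P(M+2) = C(3,1) × 0.722^2 × 0.278^1 = 3 × 0.521284 × 0.2780 = 0.434751 (base)
P(M) = C(3,0) × 0.722^3 × 0.278^0 = 1 × 0.37636705 × 1.0000 = 0.376367
Relative intensity = 0.376367 / 0.434751 × 100 = 86.6

86.6%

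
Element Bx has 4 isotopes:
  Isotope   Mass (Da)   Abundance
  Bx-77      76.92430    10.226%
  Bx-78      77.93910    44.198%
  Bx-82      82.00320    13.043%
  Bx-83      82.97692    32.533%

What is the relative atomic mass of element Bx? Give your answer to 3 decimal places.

The abundance-weighted mean is 0.10226 × 76.92430 + 0.44198 × 77.93910 + 0.13043 × 82.00320 + 0.32533 × 82.97692
= 7.866279 + 34.447523 + 10.695677 + 26.994881 = 80.004360 Da

80.004 Da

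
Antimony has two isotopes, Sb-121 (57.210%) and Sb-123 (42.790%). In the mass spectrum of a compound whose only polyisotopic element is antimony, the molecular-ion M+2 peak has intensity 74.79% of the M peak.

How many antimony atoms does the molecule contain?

1

With n Sb atoms, P(M+2)/P(M) = C(n,1)·p^(n−1)q / p^n = n·q/p = n · 0.42790/0.57210.
n = 0.7479 × 0.57210/0.42790 = 1.00 ≈ 1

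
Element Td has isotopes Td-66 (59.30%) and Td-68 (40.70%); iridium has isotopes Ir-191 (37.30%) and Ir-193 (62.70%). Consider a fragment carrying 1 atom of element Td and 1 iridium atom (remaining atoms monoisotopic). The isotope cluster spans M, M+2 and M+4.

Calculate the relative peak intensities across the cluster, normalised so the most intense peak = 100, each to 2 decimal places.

Element Td pattern (n=1): 0.5930 : 0.4070
Iridium pattern (n=1): 0.3730 : 0.6270
Convolve the two distributions (both contribute in 2-u steps):
  M: 0.5930×0.3730 = 0.221189
  M+2: 0.5930×0.6270 + 0.4070×0.3730 = 0.523622
  M+4: 0.4070×0.6270 = 0.255189
Scale to base peak (0.523622) = 100: 42.24 : 100.00 : 48.74

42.24 : 100.00 : 48.74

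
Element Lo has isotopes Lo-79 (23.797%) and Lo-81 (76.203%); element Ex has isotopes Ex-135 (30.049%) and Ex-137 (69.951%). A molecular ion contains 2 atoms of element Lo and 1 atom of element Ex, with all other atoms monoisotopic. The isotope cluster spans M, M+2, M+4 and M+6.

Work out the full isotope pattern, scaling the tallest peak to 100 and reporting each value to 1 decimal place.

4.0 : 34.7 : 100.0 : 94.9

Element Lo pattern (n=2): 0.05662972 : 0.36268056 : 0.58068972
Element Ex pattern (n=1): 0.30049 : 0.69951
Convolve the two distributions (both contribute in 2-u steps):
  M: 0.05662972×0.30049 = 0.017017
  M+2: 0.05662972×0.69951 + 0.36268056×0.30049 = 0.148595
  M+4: 0.36268056×0.69951 + 0.58068972×0.30049 = 0.428190
  M+6: 0.58068972×0.69951 = 0.406198
Scale to base peak (0.428190) = 100: 4.0 : 34.7 : 100.0 : 94.9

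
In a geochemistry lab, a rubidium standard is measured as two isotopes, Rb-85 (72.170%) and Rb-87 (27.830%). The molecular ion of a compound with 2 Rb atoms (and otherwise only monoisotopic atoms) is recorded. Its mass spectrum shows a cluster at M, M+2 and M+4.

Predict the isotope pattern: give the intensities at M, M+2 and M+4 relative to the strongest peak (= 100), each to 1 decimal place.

100.0 : 77.1 : 14.9

Expanding (0.72170 + 0.27830)^2:
P(M) = 0.72170^2 = 0.520851
P(M+2) = 2 × 0.72170^1 × 0.27830^1 = 0.401698
P(M+4) = 0.27830^2 = 0.077451
The M peak is largest (0.520851); scaling to 100 gives 100.0 : 77.1 : 14.9.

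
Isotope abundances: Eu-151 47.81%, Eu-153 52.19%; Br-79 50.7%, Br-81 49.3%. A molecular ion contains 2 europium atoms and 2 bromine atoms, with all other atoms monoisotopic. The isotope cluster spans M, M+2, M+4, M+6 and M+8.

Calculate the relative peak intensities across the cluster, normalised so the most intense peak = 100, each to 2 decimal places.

15.67 : 64.67 : 100.00 : 68.65 : 17.65

Europium pattern (n=2): 0.22857961 : 0.49904078 : 0.27237961
Bromine pattern (n=2): 0.257049 : 0.499902 : 0.243049
Convolve the two distributions (both contribute in 2-u steps):
  M: 0.22857961×0.257049 = 0.058756
  M+2: 0.22857961×0.499902 + 0.49904078×0.257049 = 0.242545
  M+4: 0.22857961×0.243049 + 0.49904078×0.499902 + 0.27237961×0.257049 = 0.375042
  M+6: 0.49904078×0.243049 + 0.27237961×0.499902 = 0.257454
  M+8: 0.27237961×0.243049 = 0.066202
Scale to base peak (0.375042) = 100: 15.67 : 64.67 : 100.00 : 68.65 : 17.65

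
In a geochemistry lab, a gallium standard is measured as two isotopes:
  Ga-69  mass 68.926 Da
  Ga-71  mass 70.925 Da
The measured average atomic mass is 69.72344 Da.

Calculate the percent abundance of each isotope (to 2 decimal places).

Ga-69: 60.11%, Ga-71: 39.89%

With x = fraction of Ga-69 (so Ga-71 is 1 − x):
68.926·x + 70.925·(1 − x) = 69.72344
(68.926 − 70.925)·x = 69.72344 − 70.925
x = -1.20156 / -1.999 = 0.60108 → 60.11% Ga-69, 39.89% Ga-71.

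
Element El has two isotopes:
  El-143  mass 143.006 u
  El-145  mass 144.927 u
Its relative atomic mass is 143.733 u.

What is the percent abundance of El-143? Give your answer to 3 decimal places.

62.155%

With x = fraction of El-143 (so El-145 is 1 − x):
143.006·x + 144.927·(1 − x) = 143.733
(143.006 − 144.927)·x = 143.733 − 144.927
x = -1.194 / -1.921 = 0.62155 → 62.155% El-143, 37.845% El-145.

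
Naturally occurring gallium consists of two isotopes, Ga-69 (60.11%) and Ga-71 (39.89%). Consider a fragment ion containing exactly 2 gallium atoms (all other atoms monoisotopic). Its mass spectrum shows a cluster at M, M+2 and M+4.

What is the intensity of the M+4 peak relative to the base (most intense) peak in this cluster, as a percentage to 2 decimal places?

33.18%

Binomial terms of (0.6011 + 0.3989)^2: M 0.3613, M+2 0.4796, M+4 0.1591 → M+2 is the base peak.
P(M+2) = C(2,1) × 0.6011^1 × 0.3989^1 = 2 × 0.6011 × 0.3989 = 0.479558 (base)
P(M+4) = C(2,2) × 0.6011^0 × 0.3989^2 = 1 × 1.0000 × 0.15912121 = 0.159121
Relative intensity = 0.159121 / 0.479558 × 100 = 33.18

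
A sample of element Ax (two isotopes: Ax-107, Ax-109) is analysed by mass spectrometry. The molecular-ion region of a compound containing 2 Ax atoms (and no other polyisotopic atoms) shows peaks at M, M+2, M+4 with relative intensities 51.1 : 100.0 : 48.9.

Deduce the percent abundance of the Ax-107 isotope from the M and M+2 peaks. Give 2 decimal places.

50.54%

Let p = fractional abundance of Ax-107. I(M+2)/I(M) = [C(2,1)·p^1·(1−p)] / p^2 = 2·(1−p)/p = 100.0/51.1 = 1.9569
(1−p)/p = 1.9569/2 = 0.9785  ⇒  p = 1/(1 + 0.9785) = 0.5054
Ax-107: 50.54%, Ax-109: 49.46%.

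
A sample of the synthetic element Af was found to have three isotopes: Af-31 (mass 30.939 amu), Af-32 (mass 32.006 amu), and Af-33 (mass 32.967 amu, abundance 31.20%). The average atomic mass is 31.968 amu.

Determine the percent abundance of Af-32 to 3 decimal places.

37.138%

Let x and y be the fractions of Af-31 and Af-32. Then x + y = 1 − 0.3120 = 0.6880 and 30.939x + 32.006y = 31.968 − 0.3120×32.967 = 21.682296.
Substituting: 30.939x + 32.006(0.6880 − x) = 21.682296
(30.939 − 32.006)x = -0.337832  ⇒  x = 0.31662, y = 0.37138
Af-31: 31.662%, Af-32: 37.138%.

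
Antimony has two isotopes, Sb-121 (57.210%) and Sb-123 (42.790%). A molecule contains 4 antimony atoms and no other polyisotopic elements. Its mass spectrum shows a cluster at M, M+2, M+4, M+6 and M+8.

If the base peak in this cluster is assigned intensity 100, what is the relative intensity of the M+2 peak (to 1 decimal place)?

(0.57210 + 0.42790)^4 gives M 0.1071, M+2 0.3205, M+4 0.3596, M+6 0.1793, M+8 0.0335; the largest is M+4.
P(M+4) = C(4,2) × 0.57210^2 × 0.42790^2 = 6 × 0.32729841 × 0.18309841 = 0.359567 (base)
P(M+2) = C(4,1) × 0.57210^3 × 0.42790^1 = 4 × 0.18724742 × 0.4279 = 0.320493
Relative intensity = 0.320493 / 0.359567 × 100 = 89.1

89.1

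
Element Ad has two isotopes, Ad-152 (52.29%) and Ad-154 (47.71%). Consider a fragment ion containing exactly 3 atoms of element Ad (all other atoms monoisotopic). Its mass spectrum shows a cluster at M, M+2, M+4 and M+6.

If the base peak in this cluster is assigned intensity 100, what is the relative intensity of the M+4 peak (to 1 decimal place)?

91.2

(0.5229 + 0.4771)^3 gives M 0.1430, M+2 0.3914, M+4 0.3571, M+6 0.1086; the largest is M+2.
P(M+2) = C(3,1) × 0.5229^2 × 0.4771^1 = 3 × 0.27342441 × 0.4771 = 0.391352 (base)
P(M+4) = C(3,2) × 0.5229^1 × 0.4771^2 = 3 × 0.5229 × 0.22762441 = 0.357074
Relative intensity = 0.357074 / 0.391352 × 100 = 91.2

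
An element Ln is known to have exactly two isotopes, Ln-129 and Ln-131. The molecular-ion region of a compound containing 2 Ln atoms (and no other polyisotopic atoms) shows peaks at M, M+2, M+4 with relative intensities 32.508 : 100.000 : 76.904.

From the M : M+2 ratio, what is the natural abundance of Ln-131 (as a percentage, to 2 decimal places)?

Let p = fractional abundance of Ln-129. I(M+2)/I(M) = [C(2,1)·p^1·(1−p)] / p^2 = 2·(1−p)/p = 100.000/32.508 = 3.0762
(1−p)/p = 3.0762/2 = 1.5381  ⇒  p = 1/(1 + 1.5381) = 0.3940
Ln-129: 39.40%, Ln-131: 60.60%.

60.60%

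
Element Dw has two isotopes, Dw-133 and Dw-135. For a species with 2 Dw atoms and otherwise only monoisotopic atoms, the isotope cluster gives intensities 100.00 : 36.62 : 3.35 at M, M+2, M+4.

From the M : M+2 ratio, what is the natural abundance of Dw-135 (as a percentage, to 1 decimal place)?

Write p for the Dw-133 fraction. I(M+2)/I(M) = [C(2,1)·p^1·(1−p)] / p^2 = 2·(1−p)/p = 36.62/100.00 = 0.3662
(1−p)/p = 0.3662/2 = 0.1831  ⇒  p = 1/(1 + 0.1831) = 0.8452
Dw-133: 84.5%, Dw-135: 15.5%.

15.5%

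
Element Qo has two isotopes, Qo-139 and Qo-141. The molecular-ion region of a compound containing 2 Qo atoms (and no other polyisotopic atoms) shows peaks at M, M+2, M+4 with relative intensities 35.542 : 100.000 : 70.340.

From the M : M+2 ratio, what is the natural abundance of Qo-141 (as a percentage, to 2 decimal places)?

58.45%

If p is the fraction of Qo that is Qo-139, then I(M+2)/I(M) = [C(2,1)·p^1·(1−p)] / p^2 = 2·(1−p)/p = 100.000/35.542 = 2.8136
(1−p)/p = 2.8136/2 = 1.4068  ⇒  p = 1/(1 + 1.4068) = 0.4155
Qo-139: 41.55%, Qo-141: 58.45%.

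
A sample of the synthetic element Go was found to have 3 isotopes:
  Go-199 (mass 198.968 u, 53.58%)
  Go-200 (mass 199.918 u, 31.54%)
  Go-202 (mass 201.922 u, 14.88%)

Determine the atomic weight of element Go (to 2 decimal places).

199.71 u

The abundance-weighted mean is 0.5358 × 198.968 + 0.3154 × 199.918 + 0.1488 × 201.922
= 106.6071 + 63.0541 + 30.0460 = 199.7072 u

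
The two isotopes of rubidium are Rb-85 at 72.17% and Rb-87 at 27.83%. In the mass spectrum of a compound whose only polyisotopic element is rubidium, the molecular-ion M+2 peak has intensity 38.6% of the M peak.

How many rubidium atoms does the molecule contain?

1

The M+2/M ratio from n Rb atoms is n · q/p = n · 0.2783/0.7217.
n = 0.386 × 0.7217/0.2783 = 1.00 ≈ 1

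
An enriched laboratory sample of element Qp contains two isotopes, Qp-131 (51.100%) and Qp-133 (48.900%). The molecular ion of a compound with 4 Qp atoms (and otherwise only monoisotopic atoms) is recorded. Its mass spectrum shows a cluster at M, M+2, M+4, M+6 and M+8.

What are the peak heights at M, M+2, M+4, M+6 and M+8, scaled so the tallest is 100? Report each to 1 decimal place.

18.2 : 69.7 : 100.0 : 63.8 : 15.3

Each Qp atom is independently Qp-131 (p = 0.51100) or Qp-133 (q = 0.48900); the cluster is the binomial expansion (p + q)^4.
P(M) = 0.51100^4 = 0.068184
P(M+2) = 4 × 0.51100^3 × 0.48900^1 = 0.260995
P(M+4) = 6 × 0.51100^2 × 0.48900^2 = 0.374637
P(M+6) = 4 × 0.51100^1 × 0.48900^3 = 0.239005
P(M+8) = 0.48900^4 = 0.057179
The M+4 peak is largest (0.374637); scaling to 100 gives 18.2 : 69.7 : 100.0 : 63.8 : 15.3.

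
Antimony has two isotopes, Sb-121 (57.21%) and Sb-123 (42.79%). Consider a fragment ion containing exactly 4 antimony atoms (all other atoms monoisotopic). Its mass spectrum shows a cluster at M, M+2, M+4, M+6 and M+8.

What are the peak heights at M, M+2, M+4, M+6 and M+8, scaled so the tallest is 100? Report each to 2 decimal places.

Each Sb atom is independently Sb-121 (p = 0.5721) or Sb-123 (q = 0.4279); the cluster is the binomial expansion (p + q)^4.
P(M) = 0.5721^4 = 0.107124
P(M+2) = 4 × 0.5721^3 × 0.4279^1 = 0.320493
P(M+4) = 6 × 0.5721^2 × 0.4279^2 = 0.359567
P(M+6) = 4 × 0.5721^1 × 0.4279^3 = 0.179291
P(M+8) = 0.4279^4 = 0.033525
The M+4 peak is largest (0.359567); scaling to 100 gives 29.79 : 89.13 : 100.00 : 49.86 : 9.32.

29.79 : 89.13 : 100.00 : 49.86 : 9.32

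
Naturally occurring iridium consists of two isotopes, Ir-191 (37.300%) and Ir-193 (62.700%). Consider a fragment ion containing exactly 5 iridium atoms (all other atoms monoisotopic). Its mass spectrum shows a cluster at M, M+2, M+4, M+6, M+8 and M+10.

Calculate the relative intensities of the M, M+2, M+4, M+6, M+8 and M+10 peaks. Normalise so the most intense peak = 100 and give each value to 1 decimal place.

2.1 : 17.7 : 59.5 : 100.0 : 84.0 : 28.3

Each Ir atom is independently Ir-191 (p = 0.37300) or Ir-193 (q = 0.62700); the cluster is the binomial expansion (p + q)^5.
P(M) = 0.37300^5 = 0.007220
P(M+2) = 5 × 0.37300^4 × 0.62700^1 = 0.060684
P(M+4) = 10 × 0.37300^3 × 0.62700^2 = 0.204015
P(M+6) = 10 × 0.37300^2 × 0.62700^3 = 0.342942
P(M+8) = 5 × 0.37300^1 × 0.62700^4 = 0.288237
P(M+10) = 0.62700^5 = 0.096903
The M+6 peak is largest (0.342942); scaling to 100 gives 2.1 : 17.7 : 59.5 : 100.0 : 84.0 : 28.3.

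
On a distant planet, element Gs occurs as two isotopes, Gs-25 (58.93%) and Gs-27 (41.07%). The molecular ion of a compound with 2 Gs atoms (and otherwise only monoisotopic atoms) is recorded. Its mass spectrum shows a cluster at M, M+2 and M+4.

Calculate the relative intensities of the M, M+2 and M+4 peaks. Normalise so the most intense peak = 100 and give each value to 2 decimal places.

71.74 : 100.00 : 34.85

The 2 Gs atoms are independent, so intensities follow the terms of (0.5893 + 0.4107)^2.
P(M) = 0.5893^2 = 0.347274
P(M+2) = 2 × 0.5893^1 × 0.4107^1 = 0.484051
P(M+4) = 0.4107^2 = 0.168674
The M+2 peak is largest (0.484051); scaling to 100 gives 71.74 : 100.00 : 34.85.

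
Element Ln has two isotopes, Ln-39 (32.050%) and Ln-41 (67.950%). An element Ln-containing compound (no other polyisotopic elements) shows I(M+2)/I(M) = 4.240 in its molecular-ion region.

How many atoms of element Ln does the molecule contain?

With n Ln atoms, P(M+2)/P(M) = C(n,1)·p^(n−1)q / p^n = n·q/p = n · 0.67950/0.32050.
n = 4.240 × 0.32050/0.67950 = 2.00 ≈ 2

2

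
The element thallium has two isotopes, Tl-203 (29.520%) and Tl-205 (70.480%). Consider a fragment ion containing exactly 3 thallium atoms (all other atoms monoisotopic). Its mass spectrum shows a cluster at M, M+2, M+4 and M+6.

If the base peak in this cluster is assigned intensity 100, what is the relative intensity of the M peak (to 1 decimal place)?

Binomial terms of (0.29520 + 0.70480)^3: M 0.0257, M+2 0.1843, M+4 0.4399, M+6 0.3501 → M+4 is the base peak.
P(M+4) = C(3,2) × 0.29520^1 × 0.70480^2 = 3 × 0.2952 × 0.49674304 = 0.439916 (base)
P(M) = C(3,0) × 0.29520^3 × 0.70480^0 = 1 × 0.02572463 × 1.0000 = 0.025725
Relative intensity = 0.025725 / 0.439916 × 100 = 5.8

5.8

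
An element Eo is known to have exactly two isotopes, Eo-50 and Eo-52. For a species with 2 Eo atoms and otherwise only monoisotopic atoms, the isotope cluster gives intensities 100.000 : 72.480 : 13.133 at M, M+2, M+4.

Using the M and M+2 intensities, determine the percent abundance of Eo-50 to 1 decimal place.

73.4%

Let p = fractional abundance of Eo-50. I(M+2)/I(M) = [C(2,1)·p^1·(1−p)] / p^2 = 2·(1−p)/p = 72.480/100.000 = 0.7248
(1−p)/p = 0.7248/2 = 0.3624  ⇒  p = 1/(1 + 0.3624) = 0.7340
Eo-50: 73.4%, Eo-52: 26.6%.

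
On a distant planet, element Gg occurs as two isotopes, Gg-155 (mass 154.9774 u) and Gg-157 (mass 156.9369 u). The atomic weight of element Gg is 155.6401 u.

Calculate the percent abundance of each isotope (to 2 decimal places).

Gg-155: 66.18%, Gg-157: 33.82%

With x = fraction of Gg-155 (so Gg-157 is 1 − x):
154.9774·x + 156.9369·(1 − x) = 155.6401
(154.9774 − 156.9369)·x = 155.6401 − 156.9369
x = -1.2968 / -1.9595 = 0.66180 → 66.18% Gg-155, 33.82% Gg-157.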